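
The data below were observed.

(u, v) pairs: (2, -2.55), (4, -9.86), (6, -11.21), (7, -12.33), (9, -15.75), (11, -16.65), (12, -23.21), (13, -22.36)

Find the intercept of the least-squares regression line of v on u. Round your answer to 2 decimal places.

-0.84

n = 8, Σx = 64, Σy = -113.92, Σxy = -1092.21, Σx² = 620
Sxx = Σx² − (Σx)²/n = 620 − 512 = 108
Sxy = Σxy − (Σx)(Σy)/n = -1092.21 − (-911.36) = -180.85
b = Sxy/Sxx = -180.85/108 = -1.674537
a = ȳ − b·x̄ = -14.24 − (-1.674537)·8 = -0.843704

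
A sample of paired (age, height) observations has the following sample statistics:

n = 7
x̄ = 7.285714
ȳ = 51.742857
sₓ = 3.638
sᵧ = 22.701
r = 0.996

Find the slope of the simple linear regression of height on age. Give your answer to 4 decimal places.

b = r · sᵧ/sₓ = 0.996 · 22.701/3.638 = 6.215007

6.2150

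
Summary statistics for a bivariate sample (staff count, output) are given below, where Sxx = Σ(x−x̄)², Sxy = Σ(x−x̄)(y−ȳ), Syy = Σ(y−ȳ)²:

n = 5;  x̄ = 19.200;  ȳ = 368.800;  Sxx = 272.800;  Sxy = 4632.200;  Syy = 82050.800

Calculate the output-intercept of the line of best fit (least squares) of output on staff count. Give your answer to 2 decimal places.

b = Sxy/Sxx = 4632.2/272.8 = 16.980205
a = ȳ − b·x̄ = 368.8 − 16.980205·19.2 = 42.780059

42.78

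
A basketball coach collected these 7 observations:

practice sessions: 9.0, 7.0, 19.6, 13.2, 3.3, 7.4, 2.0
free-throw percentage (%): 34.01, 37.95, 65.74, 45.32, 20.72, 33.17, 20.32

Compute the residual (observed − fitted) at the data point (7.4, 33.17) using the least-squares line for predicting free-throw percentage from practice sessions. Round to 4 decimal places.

-0.0577

n = 7, Σx = 61.5, Σy = 257.23, Σxy = 2812.942, Σx² = 758.05
Sxx = Σx² − (Σx)²/n = 758.05 − 540.321429 = 217.728571
Sxy = Σxy − (Σx)(Σy)/n = 2812.942 − 2259.949286 = 552.992714
b = Sxy/Sxx = 552.992714/217.728571 = 2.539826
a = ȳ − b·x̄ = 36.747143 − 2.539826·8.785714 = 14.432956
ŷ(7.4) = 14.432956 + 2.539826·7.4 = 33.227670
residual = y − ŷ = 33.17 − 33.227670 = -0.057670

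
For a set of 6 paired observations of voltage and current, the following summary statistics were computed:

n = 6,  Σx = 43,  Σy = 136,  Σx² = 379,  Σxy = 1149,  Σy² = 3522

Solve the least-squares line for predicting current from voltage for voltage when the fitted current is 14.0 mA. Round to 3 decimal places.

3.645

Sxx = Σx² − (Σx)²/n = 379 − 308.166667 = 70.833333
Sxy = Σxy − (Σx)(Σy)/n = 1149 − 974.666667 = 174.333333
b = Sxy/Sxx = 174.333333/70.833333 = 2.461176
a = ȳ − b·x̄ = 22.666667 − 2.461176·7.166667 = 5.028235
Set a + b·x = 14.0: x = (14.0 − 5.028235) / 2.461176 = 3.645315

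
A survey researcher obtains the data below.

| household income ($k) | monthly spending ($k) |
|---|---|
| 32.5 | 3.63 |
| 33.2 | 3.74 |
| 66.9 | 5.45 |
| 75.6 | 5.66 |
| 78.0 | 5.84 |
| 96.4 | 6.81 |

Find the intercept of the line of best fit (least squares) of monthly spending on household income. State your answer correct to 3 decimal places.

2.093

n = 6, Σx = 382.6, Σy = 31.13, Σxy = 2146.648, Σx² = 27726.42
Sxx = Σx² − (Σx)²/n = 27726.42 − 24397.126667 = 3329.293333
Sxy = Σxy − (Σx)(Σy)/n = 2146.648 − 1985.056333 = 161.591667
b = Sxy/Sxx = 161.591667/3329.293333 = 0.048536
a = ȳ − b·x̄ = 5.188333 − 0.048536·63.766667 = 2.093334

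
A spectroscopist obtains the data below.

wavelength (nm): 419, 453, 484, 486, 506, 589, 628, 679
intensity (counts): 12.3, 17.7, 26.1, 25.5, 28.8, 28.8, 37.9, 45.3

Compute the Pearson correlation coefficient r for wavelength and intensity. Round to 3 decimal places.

0.949

n = 8, Σx = 4244, Σy = 222.4, Σxy = 124293.1, Σx² = 2309604, Σy² = 6943.42
Sxx = Σx² − (Σx)²/n = 2309604 − 2251442 = 58162
Sxy = Σxy − (Σx)(Σy)/n = 124293.1 − 117983.2 = 6309.9
Syy = Σy² − (Σy)²/n = 6943.42 − 6182.72 = 760.7
r = Sxy/√(Sxx·Syy) = 6309.9/√(44243833.4) = 6309.9/6651.603822 = 0.948628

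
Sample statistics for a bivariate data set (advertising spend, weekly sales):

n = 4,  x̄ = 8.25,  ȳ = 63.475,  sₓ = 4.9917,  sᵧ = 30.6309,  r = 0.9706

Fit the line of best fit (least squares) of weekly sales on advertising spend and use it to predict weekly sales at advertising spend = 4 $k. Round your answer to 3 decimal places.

38.162

b = r · sᵧ/sₓ = 0.9706 · 30.6309/4.9917 = 5.955957
a = ȳ − b·x̄ = 63.475 − 5.955957·8.25 = 14.338353
ŷ(4) = a + b·4 = 14.338353 + 5.955957·4 = 38.162182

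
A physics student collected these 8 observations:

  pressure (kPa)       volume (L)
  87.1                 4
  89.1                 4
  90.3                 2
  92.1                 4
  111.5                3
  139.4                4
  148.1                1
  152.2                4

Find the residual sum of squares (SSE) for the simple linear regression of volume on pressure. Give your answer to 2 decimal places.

8.98

n = 8, Σx = 909.8, Σy = 26, Σxy = 2902.8, Σx² = 109124.78, Σy² = 94
Sxx = Σx² − (Σx)²/n = 109124.78 − 103467.005 = 5657.775
Sxy = Σxy − (Σx)(Σy)/n = 2902.8 − 2956.85 = -54.05
Syy = Σy² − (Σy)²/n = 94 − 84.5 = 9.5
b = Sxy/Sxx = -54.05/5657.775 = -0.009553
SSE = Syy − b·Sxy = 9.5 − (-0.009553)·(-54.05) = 8.983648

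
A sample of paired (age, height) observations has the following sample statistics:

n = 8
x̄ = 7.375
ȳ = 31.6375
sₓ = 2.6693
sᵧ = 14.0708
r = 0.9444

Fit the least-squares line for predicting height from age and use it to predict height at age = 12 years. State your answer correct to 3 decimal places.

54.662

b = r · sᵧ/sₓ = 0.9444 · 14.0708/2.6693 = 4.978258
a = ȳ − b·x̄ = 31.6375 − 4.978258·7.375 = -5.077151
ŷ(12) = a + b·12 = -5.077151 + 4.978258·12 = 54.661942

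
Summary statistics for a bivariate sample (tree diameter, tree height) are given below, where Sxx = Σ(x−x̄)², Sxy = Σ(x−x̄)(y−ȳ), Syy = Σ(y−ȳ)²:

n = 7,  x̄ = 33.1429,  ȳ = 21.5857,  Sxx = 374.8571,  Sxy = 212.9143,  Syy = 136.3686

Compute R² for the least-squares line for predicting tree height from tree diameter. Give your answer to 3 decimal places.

0.887

R² = Sxy²/(Sxx·Syy) = (212.9143)²/(374.8571·136.3686) = 0.886808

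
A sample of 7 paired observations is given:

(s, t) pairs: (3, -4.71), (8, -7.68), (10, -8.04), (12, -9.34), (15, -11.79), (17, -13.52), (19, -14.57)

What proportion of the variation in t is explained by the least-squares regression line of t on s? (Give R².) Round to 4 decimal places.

n = 7, Σx = 84, Σy = -69.65, Σxy = -951.57, Σx² = 1192, Σy² = 767.1231
Sxx = Σx² − (Σx)²/n = 1192 − 1008 = 184
Sxy = Σxy − (Σx)(Σy)/n = -951.57 − (-835.8) = -115.77
Syy = Σy² − (Σy)²/n = 767.1231 − 693.0175 = 74.1056
R² = Sxy²/(Sxx·Syy) = (-115.77)²/(184·74.1056) = 0.982931

0.9829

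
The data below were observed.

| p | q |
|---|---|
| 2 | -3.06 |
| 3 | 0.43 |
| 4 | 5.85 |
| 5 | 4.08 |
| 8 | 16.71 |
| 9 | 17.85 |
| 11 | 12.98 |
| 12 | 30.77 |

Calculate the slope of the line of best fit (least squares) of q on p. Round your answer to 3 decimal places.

n = 8, Σx = 54, Σy = 85.61, Σxy = 845.32, Σx² = 464
Sxx = Σx² − (Σx)²/n = 464 − 364.5 = 99.5
Sxy = Σxy − (Σx)(Σy)/n = 845.32 − 577.8675 = 267.4525
b = Sxy/Sxx = 267.4525/99.5 = 2.687965

2.688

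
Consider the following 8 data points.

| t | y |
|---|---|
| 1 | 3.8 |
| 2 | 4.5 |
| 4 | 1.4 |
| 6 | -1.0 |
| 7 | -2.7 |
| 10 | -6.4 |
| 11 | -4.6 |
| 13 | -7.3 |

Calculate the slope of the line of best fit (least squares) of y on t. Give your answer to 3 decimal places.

-1.011

n = 8, Σx = 54, Σy = -12.3, Σxy = -216, Σx² = 496
Sxx = Σx² − (Σx)²/n = 496 − 364.5 = 131.5
Sxy = Σxy − (Σx)(Σy)/n = -216 − (-83.025) = -132.975
b = Sxy/Sxx = -132.975/131.5 = -1.011217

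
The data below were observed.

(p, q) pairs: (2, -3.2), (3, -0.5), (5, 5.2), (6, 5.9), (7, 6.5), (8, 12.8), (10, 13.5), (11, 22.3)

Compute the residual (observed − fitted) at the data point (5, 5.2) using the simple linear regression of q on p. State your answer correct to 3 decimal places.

n = 8, Σx = 52, Σy = 62.5, Σxy = 581.7, Σx² = 408
Sxx = Σx² − (Σx)²/n = 408 − 338 = 70
Sxy = Σxy − (Σx)(Σy)/n = 581.7 − 406.25 = 175.45
b = Sxy/Sxx = 175.45/70 = 2.506429
a = ȳ − b·x̄ = 7.8125 − 2.506429·6.5 = -8.479286
ŷ(5) = -8.479286 + 2.506429·5 = 4.052857
residual = y − ŷ = 5.2 − 4.052857 = 1.147143

1.147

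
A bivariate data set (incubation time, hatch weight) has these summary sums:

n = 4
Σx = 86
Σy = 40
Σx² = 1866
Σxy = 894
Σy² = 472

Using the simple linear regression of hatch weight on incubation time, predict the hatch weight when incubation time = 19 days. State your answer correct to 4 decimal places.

Sxx = Σx² − (Σx)²/n = 1866 − 1849 = 17
Sxy = Σxy − (Σx)(Σy)/n = 894 − 860 = 34
b = Sxy/Sxx = 34/17 = 2
a = ȳ − b·x̄ = 10 − 2·21.5 = -33
ŷ(19) = a + b·19 = -33 + 2·19 = 5

5.0000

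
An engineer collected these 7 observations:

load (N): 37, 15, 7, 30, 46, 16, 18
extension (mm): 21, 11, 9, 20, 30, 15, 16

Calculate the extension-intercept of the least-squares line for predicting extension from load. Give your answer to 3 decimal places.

n = 7, Σx = 169, Σy = 122, Σxy = 3513, Σx² = 5239
Sxx = Σx² − (Σx)²/n = 5239 − 4080.142857 = 1158.857143
Sxy = Σxy − (Σx)(Σy)/n = 3513 − 2945.428571 = 567.571429
b = Sxy/Sxx = 567.571429/1158.857143 = 0.489768
a = ȳ − b·x̄ = 17.428571 − 0.489768·24.142857 = 5.604167

5.604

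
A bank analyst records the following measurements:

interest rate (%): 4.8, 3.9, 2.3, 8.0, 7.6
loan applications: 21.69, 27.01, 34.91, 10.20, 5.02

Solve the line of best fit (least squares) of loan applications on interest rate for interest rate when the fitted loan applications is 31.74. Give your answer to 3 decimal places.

2.870

n = 5, Σx = 26.6, Σy = 98.83, Σxy = 409.496, Σx² = 165.3
Sxx = Σx² − (Σx)²/n = 165.3 − 141.512 = 23.788
Sxy = Σxy − (Σx)(Σy)/n = 409.496 − 525.7756 = -116.2796
b = Sxy/Sxx = -116.2796/23.788 = -4.888162
a = ȳ − b·x̄ = 19.766 − (-4.888162)·5.32 = 45.771022
Set a + b·x = 31.74: x = (31.74 − 45.771022) / (-4.888162) = 2.870409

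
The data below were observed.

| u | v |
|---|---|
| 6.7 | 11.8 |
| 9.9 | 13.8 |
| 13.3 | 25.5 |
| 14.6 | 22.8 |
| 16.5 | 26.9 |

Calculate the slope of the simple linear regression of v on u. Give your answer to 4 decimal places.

n = 5, Σx = 61, Σy = 100.8, Σxy = 1331.56, Σx² = 805.2
Sxx = Σx² − (Σx)²/n = 805.2 − 744.2 = 61
Sxy = Σxy − (Σx)(Σy)/n = 1331.56 − 1229.76 = 101.8
b = Sxy/Sxx = 101.8/61 = 1.668852

1.6689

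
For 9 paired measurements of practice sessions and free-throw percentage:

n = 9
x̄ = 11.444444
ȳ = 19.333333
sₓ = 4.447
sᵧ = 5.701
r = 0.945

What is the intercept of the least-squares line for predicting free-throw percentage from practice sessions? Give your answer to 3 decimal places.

b = r · sᵧ/sₓ = 0.945 · 5.701/4.447 = 1.211479
a = ȳ − b·x̄ = 19.333333 − 1.211479·11.444444 = 5.468635

5.469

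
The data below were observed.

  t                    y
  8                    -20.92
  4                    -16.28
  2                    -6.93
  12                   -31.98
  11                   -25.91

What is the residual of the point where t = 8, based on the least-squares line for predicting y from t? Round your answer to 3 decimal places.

0.762

n = 5, Σx = 37, Σy = -102.02, Σxy = -915.11, Σx² = 349
Sxx = Σx² − (Σx)²/n = 349 − 273.8 = 75.2
Sxy = Σxy − (Σx)(Σy)/n = -915.11 − (-754.948) = -160.162
b = Sxy/Sxx = -160.162/75.2 = -2.129814
a = ȳ − b·x̄ = -20.404 − (-2.129814)·7.4 = -4.643378
ŷ(8) = -4.643378 + (-2.129814)·8 = -21.681888
residual = y − ŷ = -20.92 − (-21.681888) = 0.761888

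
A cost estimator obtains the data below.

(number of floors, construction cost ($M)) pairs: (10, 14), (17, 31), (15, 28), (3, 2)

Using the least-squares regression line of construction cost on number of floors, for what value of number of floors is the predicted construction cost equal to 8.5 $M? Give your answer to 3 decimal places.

n = 4, Σx = 45, Σy = 75, Σxy = 1093, Σx² = 623
Sxx = Σx² − (Σx)²/n = 623 − 506.25 = 116.75
Sxy = Σxy − (Σx)(Σy)/n = 1093 − 843.75 = 249.25
b = Sxy/Sxx = 249.25/116.75 = 2.134904
a = ȳ − b·x̄ = 18.75 − 2.134904·11.25 = -5.267666
Set a + b·x = 8.5: x = (8.5 − (-5.267666)) / 2.134904 = 6.448847

6.449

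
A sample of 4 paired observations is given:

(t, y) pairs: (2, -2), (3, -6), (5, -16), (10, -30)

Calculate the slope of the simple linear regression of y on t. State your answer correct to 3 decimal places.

n = 4, Σx = 20, Σy = -54, Σxy = -402, Σx² = 138
Sxx = Σx² − (Σx)²/n = 138 − 100 = 38
Sxy = Σxy − (Σx)(Σy)/n = -402 − (-270) = -132
b = Sxy/Sxx = -132/38 = -3.473684

-3.474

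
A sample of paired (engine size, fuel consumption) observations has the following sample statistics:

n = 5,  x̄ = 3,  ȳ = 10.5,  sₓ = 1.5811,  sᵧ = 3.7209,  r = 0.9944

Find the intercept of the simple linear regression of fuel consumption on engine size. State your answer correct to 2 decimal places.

3.48

b = r · sᵧ/sₓ = 0.9944 · 3.7209/1.5811 = 2.340183
a = ȳ − b·x̄ = 10.5 − 2.340183·3 = 3.479452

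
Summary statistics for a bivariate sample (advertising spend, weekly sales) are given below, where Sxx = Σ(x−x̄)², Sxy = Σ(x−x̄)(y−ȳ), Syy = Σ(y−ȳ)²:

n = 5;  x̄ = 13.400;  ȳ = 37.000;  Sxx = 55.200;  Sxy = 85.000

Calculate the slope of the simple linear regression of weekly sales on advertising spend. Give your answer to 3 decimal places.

1.540

b = Sxy/Sxx = 85/55.2 = 1.539855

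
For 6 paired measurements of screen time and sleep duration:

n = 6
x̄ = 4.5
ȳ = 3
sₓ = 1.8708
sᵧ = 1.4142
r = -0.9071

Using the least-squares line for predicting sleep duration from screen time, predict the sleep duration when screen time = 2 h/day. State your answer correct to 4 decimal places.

4.7143

b = r · sᵧ/sₓ = -0.9071 · 1.4142/1.8708 = -0.685707
a = ȳ − b·x̄ = 3 − (-0.685707)·4.5 = 6.085682
ŷ(2) = a + b·2 = 6.085682 + (-0.685707)·2 = 4.714268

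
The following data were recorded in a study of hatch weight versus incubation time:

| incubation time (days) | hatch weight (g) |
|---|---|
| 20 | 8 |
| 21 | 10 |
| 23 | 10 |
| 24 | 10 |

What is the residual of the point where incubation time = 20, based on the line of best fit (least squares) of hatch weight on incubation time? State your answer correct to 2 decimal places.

n = 4, Σx = 88, Σy = 38, Σxy = 840, Σx² = 1946
Sxx = Σx² − (Σx)²/n = 1946 − 1936 = 10
Sxy = Σxy − (Σx)(Σy)/n = 840 − 836 = 4
b = Sxy/Sxx = 4/10 = 0.4
a = ȳ − b·x̄ = 9.5 − 0.4·22 = 0.7
ŷ(20) = 0.7 + 0.4·20 = 8.7
residual = y − ŷ = 8 − 8.7 = -0.7

-0.70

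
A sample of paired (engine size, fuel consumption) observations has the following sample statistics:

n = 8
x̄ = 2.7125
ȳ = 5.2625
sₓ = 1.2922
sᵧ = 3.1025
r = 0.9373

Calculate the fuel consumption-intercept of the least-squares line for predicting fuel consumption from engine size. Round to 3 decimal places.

b = r · sᵧ/sₓ = 0.9373 · 3.1025/1.2922 = 2.250405
a = ȳ − b·x̄ = 5.2625 − 2.250405·2.7125 = -0.841723

-0.842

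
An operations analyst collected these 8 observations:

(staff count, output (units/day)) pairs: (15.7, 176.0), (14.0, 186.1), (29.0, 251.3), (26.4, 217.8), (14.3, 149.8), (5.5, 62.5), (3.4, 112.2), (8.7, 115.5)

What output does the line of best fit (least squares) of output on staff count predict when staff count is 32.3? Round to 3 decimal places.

n = 8, Σx = 117, Σy = 1271.2, Σxy = 22278.44, Σx² = 2302.44
Sxx = Σx² − (Σx)²/n = 2302.44 − 1711.125 = 591.315
Sxy = Σxy − (Σx)(Σy)/n = 22278.44 − 18591.3 = 3687.14
b = Sxy/Sxx = 3687.14/591.315 = 6.235492
a = ȳ − b·x̄ = 158.9 − 6.235492·14.625 = 67.705928
ŷ(32.3) = a + b·32.3 = 67.705928 + 6.235492·32.3 = 269.112323

269.112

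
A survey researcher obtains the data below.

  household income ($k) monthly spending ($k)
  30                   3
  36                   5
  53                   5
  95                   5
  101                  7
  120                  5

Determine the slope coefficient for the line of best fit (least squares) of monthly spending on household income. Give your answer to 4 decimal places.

0.0200

n = 6, Σx = 435, Σy = 30, Σxy = 2317, Σx² = 38631
Sxx = Σx² − (Σx)²/n = 38631 − 31537.5 = 7093.5
Sxy = Σxy − (Σx)(Σy)/n = 2317 − 2175 = 142
b = Sxy/Sxx = 142/7093.5 = 0.020018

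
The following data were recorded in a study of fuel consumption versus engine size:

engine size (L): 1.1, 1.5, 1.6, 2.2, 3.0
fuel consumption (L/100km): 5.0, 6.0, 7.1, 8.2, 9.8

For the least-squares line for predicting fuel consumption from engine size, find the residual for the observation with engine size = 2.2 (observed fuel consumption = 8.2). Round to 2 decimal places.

0.19

n = 5, Σx = 9.4, Σy = 36.1, Σxy = 73.3, Σx² = 19.86
Sxx = Σx² − (Σx)²/n = 19.86 − 17.672 = 2.188
Sxy = Σxy − (Σx)(Σy)/n = 73.3 − 67.868 = 5.432
b = Sxy/Sxx = 5.432/2.188 = 2.482633
a = ȳ − b·x̄ = 7.22 − 2.482633·1.88 = 2.552651
ŷ(2.2) = 2.552651 + 2.482633·2.2 = 8.014442
residual = y − ŷ = 8.2 − 8.014442 = 0.185558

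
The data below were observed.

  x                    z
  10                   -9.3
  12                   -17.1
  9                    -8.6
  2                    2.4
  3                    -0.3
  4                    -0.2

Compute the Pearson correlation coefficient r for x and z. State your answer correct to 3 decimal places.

n = 6, Σx = 40, Σy = -33.1, Σxy = -372.5, Σx² = 354, Σy² = 458.75
Sxx = Σx² − (Σx)²/n = 354 − 266.666667 = 87.333333
Sxy = Σxy − (Σx)(Σy)/n = -372.5 − (-220.666667) = -151.833333
Syy = Σy² − (Σy)²/n = 458.75 − 182.601667 = 276.148333
r = Sxy/√(Sxx·Syy) = -151.833333/√(24116.954444) = -151.833333/155.296344 = -0.977701

-0.978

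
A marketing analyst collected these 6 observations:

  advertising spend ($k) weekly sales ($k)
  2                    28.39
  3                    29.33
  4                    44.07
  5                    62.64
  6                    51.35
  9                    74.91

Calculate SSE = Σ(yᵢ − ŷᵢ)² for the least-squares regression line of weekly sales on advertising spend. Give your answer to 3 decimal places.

245.758

n = 6, Σx = 29, Σy = 290.69, Σxy = 1616.54, Σx² = 171, Σy² = 15780.5061
Sxx = Σx² − (Σx)²/n = 171 − 140.166667 = 30.833333
Sxy = Σxy − (Σx)(Σy)/n = 1616.54 − 1405.001667 = 211.538333
Syy = Σy² − (Σy)²/n = 15780.5061 − 14083.446017 = 1697.060083
b = Sxy/Sxx = 211.538333/30.833333 = 6.860703
SSE = Syy − b·Sxy = 1697.060083 − 6.860703·211.538333 = 245.758468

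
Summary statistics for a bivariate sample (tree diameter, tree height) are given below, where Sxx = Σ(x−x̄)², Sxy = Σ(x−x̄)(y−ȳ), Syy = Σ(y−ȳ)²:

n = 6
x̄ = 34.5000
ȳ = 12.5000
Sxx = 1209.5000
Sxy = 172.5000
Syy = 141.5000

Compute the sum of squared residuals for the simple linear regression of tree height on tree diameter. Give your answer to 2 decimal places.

116.90

b = Sxy/Sxx = 172.5/1209.5 = 0.142621
SSE = Syy − b·Sxy = 141.5 − 0.142621·172.5 = 116.897892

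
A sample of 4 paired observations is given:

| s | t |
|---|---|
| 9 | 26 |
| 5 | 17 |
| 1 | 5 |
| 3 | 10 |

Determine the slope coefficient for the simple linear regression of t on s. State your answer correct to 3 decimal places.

2.657

n = 4, Σx = 18, Σy = 58, Σxy = 354, Σx² = 116
Sxx = Σx² − (Σx)²/n = 116 − 81 = 35
Sxy = Σxy − (Σx)(Σy)/n = 354 − 261 = 93
b = Sxy/Sxx = 93/35 = 2.657143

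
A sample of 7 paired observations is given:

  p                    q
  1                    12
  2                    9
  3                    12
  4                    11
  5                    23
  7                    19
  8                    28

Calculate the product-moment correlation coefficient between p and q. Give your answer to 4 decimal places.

n = 7, Σx = 30, Σy = 114, Σxy = 582, Σx² = 168, Σy² = 2164
Sxx = Σx² − (Σx)²/n = 168 − 128.571429 = 39.428571
Sxy = Σxy − (Σx)(Σy)/n = 582 − 488.571429 = 93.428571
Syy = Σy² − (Σy)²/n = 2164 − 1856.571429 = 307.428571
r = Sxy/√(Sxx·Syy) = 93.428571/√(12121.469388) = 93.428571/110.097545 = 0.848598

0.8486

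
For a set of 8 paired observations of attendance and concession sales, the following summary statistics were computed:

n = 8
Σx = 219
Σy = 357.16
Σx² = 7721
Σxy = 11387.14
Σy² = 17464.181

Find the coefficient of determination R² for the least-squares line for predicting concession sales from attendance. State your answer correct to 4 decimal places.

Sxx = Σx² − (Σx)²/n = 7721 − 5995.125 = 1725.875
Sxy = Σxy − (Σx)(Σy)/n = 11387.14 − 9777.255 = 1609.885
Syy = Σy² − (Σy)²/n = 17464.181 − 15945.4082 = 1518.7728
R² = Sxy²/(Sxx·Syy) = (1609.885)²/(1725.875·1518.7728) = 0.988752

0.9888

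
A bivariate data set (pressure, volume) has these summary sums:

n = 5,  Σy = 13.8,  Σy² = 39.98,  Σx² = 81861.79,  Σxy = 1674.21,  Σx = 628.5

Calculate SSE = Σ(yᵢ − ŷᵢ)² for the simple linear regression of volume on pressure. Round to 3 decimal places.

0.614

Sxx = Σx² − (Σx)²/n = 81861.79 − 79002.45 = 2859.34
Sxy = Σxy − (Σx)(Σy)/n = 1674.21 − 1734.66 = -60.45
Syy = Σy² − (Σy)²/n = 39.98 − 38.088 = 1.892
b = Sxy/Sxx = -60.45/2859.34 = -0.021141
SSE = Syy − b·Sxy = 1.892 − (-0.021141)·(-60.45) = 0.614012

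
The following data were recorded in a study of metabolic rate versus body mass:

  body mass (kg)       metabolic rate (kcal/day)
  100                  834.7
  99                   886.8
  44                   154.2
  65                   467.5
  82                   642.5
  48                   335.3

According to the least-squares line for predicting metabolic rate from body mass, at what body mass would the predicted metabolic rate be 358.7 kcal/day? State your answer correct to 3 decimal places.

56.109

n = 6, Σx = 438, Σy = 3321, Σxy = 277214.9, Σx² = 34990
Sxx = Σx² − (Σx)²/n = 34990 − 31974 = 3016
Sxy = Σxy − (Σx)(Σy)/n = 277214.9 − 242433 = 34781.9
b = Sxy/Sxx = 34781.9/3016 = 11.532460
a = ȳ − b·x̄ = 553.5 − 11.532460·73 = -288.369595
Set a + b·x = 358.7: x = (358.7 − (-288.369595)) / 11.532460 = 56.108548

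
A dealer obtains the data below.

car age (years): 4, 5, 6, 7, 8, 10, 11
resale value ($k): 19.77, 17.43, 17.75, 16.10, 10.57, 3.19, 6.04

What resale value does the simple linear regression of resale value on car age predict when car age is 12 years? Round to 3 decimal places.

n = 7, Σx = 51, Σy = 90.85, Σxy = 568.33, Σx² = 411
Sxx = Σx² − (Σx)²/n = 411 − 371.571429 = 39.428571
Sxy = Σxy − (Σx)(Σy)/n = 568.33 − 661.907143 = -93.577143
b = Sxy/Sxx = -93.577143/39.428571 = -2.373333
a = ȳ − b·x̄ = 12.978571 − (-2.373333)·7.285714 = 30.27
ŷ(12) = a + b·12 = 30.27 + (-2.373333)·12 = 1.79

1.790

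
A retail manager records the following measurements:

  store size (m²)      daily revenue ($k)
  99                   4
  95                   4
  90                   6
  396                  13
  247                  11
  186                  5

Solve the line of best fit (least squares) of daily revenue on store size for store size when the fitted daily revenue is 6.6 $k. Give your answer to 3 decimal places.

n = 6, Σx = 1113, Σy = 43, Σxy = 10111, Σx² = 279347
Sxx = Σx² − (Σx)²/n = 279347 − 206461.5 = 72885.5
Sxy = Σxy − (Σx)(Σy)/n = 10111 − 7976.5 = 2134.5
b = Sxy/Sxx = 2134.5/72885.5 = 0.029286
a = ȳ − b·x̄ = 7.166667 − 0.029286·185.5 = 1.734177
Set a + b·x = 6.6: x = (6.6 − 1.734177) / 0.029286 = 166.150371

166.150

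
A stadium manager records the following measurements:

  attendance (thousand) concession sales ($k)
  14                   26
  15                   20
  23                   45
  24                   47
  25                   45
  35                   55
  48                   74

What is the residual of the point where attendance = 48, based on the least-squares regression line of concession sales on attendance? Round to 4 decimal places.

n = 7, Σx = 184, Σy = 312, Σxy = 9429, Σx² = 5680
Sxx = Σx² − (Σx)²/n = 5680 − 4836.571429 = 843.428571
Sxy = Σxy − (Σx)(Σy)/n = 9429 − 8201.142857 = 1227.857143
b = Sxy/Sxx = 1227.857143/843.428571 = 1.455793
a = ȳ − b·x̄ = 44.571429 − 1.455793·26.285714 = 6.304878
ŷ(48) = 6.304878 + 1.455793·48 = 76.182927
residual = y − ŷ = 74 − 76.182927 = -2.182927

-2.1829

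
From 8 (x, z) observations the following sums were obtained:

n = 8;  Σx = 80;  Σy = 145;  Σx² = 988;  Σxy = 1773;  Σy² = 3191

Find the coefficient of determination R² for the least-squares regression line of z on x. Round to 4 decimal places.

Sxx = Σx² − (Σx)²/n = 988 − 800 = 188
Sxy = Σxy − (Σx)(Σy)/n = 1773 − 1450 = 323
Syy = Σy² − (Σy)²/n = 3191 − 2628.125 = 562.875
R² = Sxy²/(Sxx·Syy) = (323)²/(188·562.875) = 0.985905

0.9859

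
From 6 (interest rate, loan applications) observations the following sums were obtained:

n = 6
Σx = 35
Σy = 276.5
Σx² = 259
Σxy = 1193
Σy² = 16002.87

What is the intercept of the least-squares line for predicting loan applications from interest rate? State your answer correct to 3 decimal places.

90.755

Sxx = Σx² − (Σx)²/n = 259 − 204.166667 = 54.833333
Sxy = Σxy − (Σx)(Σy)/n = 1193 − 1612.916667 = -419.916667
b = Sxy/Sxx = -419.916667/54.833333 = -7.658055
a = ȳ − b·x̄ = 46.083333 − (-7.658055)·5.833333 = 90.755319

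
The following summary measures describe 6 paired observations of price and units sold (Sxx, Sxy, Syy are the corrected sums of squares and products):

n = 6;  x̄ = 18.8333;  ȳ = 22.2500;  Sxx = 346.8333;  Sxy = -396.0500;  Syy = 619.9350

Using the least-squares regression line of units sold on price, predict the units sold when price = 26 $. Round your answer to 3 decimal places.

14.066

b = Sxy/Sxx = -396.05/346.8333 = -1.141903
a = ȳ − b·x̄ = 22.25 − (-1.141903)·18.8333 = 43.755803
ŷ(26) = a + b·26 = 43.755803 + (-1.141903)·26 = 14.066323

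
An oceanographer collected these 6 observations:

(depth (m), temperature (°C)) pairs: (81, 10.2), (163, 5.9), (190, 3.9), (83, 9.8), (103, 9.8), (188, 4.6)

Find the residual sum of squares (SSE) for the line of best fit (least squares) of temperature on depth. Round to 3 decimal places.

n = 6, Σx = 808, Σy = 44.2, Σxy = 5216.5, Σx² = 122072, Σy² = 367.3
Sxx = Σx² − (Σx)²/n = 122072 − 108810.666667 = 13261.333333
Sxy = Σxy − (Σx)(Σy)/n = 5216.5 − 5952.266667 = -735.766667
Syy = Σy² − (Σy)²/n = 367.3 − 325.606667 = 41.693333
b = Sxy/Sxx = -735.766667/13261.333333 = -0.055482
SSE = Syy − b·Sxy = 41.693333 − (-0.055482)·(-735.766667) = 0.871451

0.871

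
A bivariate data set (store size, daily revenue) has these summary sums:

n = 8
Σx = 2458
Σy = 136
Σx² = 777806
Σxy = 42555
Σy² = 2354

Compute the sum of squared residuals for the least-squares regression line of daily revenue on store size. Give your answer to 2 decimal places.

Sxx = Σx² − (Σx)²/n = 777806 − 755220.5 = 22585.5
Sxy = Σxy − (Σx)(Σy)/n = 42555 − 41786 = 769
Syy = Σy² − (Σy)²/n = 2354 − 2312 = 42
b = Sxy/Sxx = 769/22585.5 = 0.034048
SSE = Syy − b·Sxy = 42 − 0.034048·769 = 15.816785

15.82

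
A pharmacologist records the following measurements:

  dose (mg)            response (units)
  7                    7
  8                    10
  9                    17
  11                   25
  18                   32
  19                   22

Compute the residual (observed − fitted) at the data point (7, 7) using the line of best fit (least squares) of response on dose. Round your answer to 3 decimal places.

-4.664

n = 6, Σx = 72, Σy = 113, Σxy = 1551, Σx² = 1000
Sxx = Σx² − (Σx)²/n = 1000 − 864 = 136
Sxy = Σxy − (Σx)(Σy)/n = 1551 − 1356 = 195
b = Sxy/Sxx = 195/136 = 1.433824
a = ȳ − b·x̄ = 18.833333 − 1.433824·12 = 1.627451
ŷ(7) = 1.627451 + 1.433824·7 = 11.664216
residual = y − ŷ = 7 − 11.664216 = -4.664216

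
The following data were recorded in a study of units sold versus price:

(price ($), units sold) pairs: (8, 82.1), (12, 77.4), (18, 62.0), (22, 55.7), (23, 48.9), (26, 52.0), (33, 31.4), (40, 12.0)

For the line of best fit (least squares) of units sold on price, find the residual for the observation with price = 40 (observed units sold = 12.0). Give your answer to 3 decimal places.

n = 8, Σx = 182, Σy = 421.5, Σxy = 7919.9, Σx² = 4910
Sxx = Σx² − (Σx)²/n = 4910 − 4140.5 = 769.5
Sxy = Σxy − (Σx)(Σy)/n = 7919.9 − 9589.125 = -1669.225
b = Sxy/Sxx = -1669.225/769.5 = -2.169233
a = ȳ − b·x̄ = 52.6875 − (-2.169233)·22.75 = 102.037557
ŷ(40) = 102.037557 + (-2.169233)·40 = 15.268226
residual = y − ŷ = 12.0 − 15.268226 = -3.268226

-3.268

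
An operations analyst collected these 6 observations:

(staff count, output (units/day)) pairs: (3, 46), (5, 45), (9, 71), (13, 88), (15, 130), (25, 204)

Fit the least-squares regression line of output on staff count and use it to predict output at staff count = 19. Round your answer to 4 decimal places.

n = 6, Σx = 70, Σy = 584, Σxy = 9196, Σx² = 1134
Sxx = Σx² − (Σx)²/n = 1134 − 816.666667 = 317.333333
Sxy = Σxy − (Σx)(Σy)/n = 9196 − 6813.333333 = 2382.666667
b = Sxy/Sxx = 2382.666667/317.333333 = 7.508403
a = ȳ − b·x̄ = 97.333333 − 7.508403·11.666667 = 9.735294
ŷ(19) = a + b·19 = 9.735294 + 7.508403·19 = 152.394958

152.3950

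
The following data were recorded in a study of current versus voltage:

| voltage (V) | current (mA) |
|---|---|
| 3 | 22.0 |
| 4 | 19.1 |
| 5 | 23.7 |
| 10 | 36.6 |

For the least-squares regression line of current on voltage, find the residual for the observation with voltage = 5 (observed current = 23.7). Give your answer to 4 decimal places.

n = 4, Σx = 22, Σy = 101.4, Σxy = 626.9, Σx² = 150
Sxx = Σx² − (Σx)²/n = 150 − 121 = 29
Sxy = Σxy − (Σx)(Σy)/n = 626.9 − 557.7 = 69.2
b = Sxy/Sxx = 69.2/29 = 2.386207
a = ȳ − b·x̄ = 25.35 − 2.386207·5.5 = 12.225862
ŷ(5) = 12.225862 + 2.386207·5 = 24.156897
residual = y − ŷ = 23.7 − 24.156897 = -0.456897

-0.4569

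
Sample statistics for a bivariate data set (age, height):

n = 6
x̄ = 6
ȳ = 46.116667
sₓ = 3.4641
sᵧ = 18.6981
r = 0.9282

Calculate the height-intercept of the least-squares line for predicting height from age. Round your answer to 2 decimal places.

b = r · sᵧ/sₓ = 0.9282 · 18.6981/3.4641 = 5.010126
a = ȳ − b·x̄ = 46.116667 − 5.010126·6 = 16.055913

16.06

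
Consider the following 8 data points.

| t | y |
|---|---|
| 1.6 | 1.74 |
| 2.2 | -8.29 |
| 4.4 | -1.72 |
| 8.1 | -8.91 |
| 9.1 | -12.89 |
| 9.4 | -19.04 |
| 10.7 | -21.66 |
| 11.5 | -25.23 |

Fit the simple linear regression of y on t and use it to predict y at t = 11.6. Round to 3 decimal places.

-21.855

n = 8, Σx = 57, Σy = -96, Σxy = -913.375, Σx² = 510.28
Sxx = Σx² − (Σx)²/n = 510.28 − 406.125 = 104.155
Sxy = Σxy − (Σx)(Σy)/n = -913.375 − (-684) = -229.375
b = Sxy/Sxx = -229.375/104.155 = -2.202247
a = ȳ − b·x̄ = -12 − (-2.202247)·7.125 = 3.691007
ŷ(11.6) = a + b·11.6 = 3.691007 + (-2.202247)·11.6 = -21.855054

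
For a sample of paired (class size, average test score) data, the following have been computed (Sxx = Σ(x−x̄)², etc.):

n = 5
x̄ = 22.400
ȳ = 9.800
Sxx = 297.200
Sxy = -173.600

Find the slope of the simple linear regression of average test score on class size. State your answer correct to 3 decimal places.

b = Sxy/Sxx = -173.6/297.2 = -0.584118

-0.584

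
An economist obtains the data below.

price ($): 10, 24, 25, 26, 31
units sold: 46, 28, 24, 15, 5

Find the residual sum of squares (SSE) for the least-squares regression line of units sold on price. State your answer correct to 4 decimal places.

81.5875

n = 5, Σx = 116, Σy = 118, Σxy = 2277, Σx² = 2938, Σy² = 3726
Sxx = Σx² − (Σx)²/n = 2938 − 2691.2 = 246.8
Sxy = Σxy − (Σx)(Σy)/n = 2277 − 2737.6 = -460.6
Syy = Σy² − (Σy)²/n = 3726 − 2784.8 = 941.2
b = Sxy/Sxx = -460.6/246.8 = -1.866288
SSE = Syy − b·Sxy = 941.2 − (-1.866288)·(-460.6) = 81.587520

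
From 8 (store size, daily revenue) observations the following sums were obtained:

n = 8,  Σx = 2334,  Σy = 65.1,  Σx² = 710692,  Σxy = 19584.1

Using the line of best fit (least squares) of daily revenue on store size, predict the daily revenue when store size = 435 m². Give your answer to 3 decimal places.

10.984

Sxx = Σx² − (Σx)²/n = 710692 − 680944.5 = 29747.5
Sxy = Σxy − (Σx)(Σy)/n = 19584.1 − 18992.925 = 591.175
b = Sxy/Sxx = 591.175/29747.5 = 0.019873
a = ȳ − b·x̄ = 8.1375 − 0.019873·291.75 = 2.339523
ŷ(435) = a + b·435 = 2.339523 + 0.019873·435 = 10.984321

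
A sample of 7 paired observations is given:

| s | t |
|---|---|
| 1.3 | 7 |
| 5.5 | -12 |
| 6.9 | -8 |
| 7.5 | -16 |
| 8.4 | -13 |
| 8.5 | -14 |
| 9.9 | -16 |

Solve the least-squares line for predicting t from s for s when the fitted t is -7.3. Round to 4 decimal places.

n = 7, Σx = 48, Σy = -72, Σxy = -618.7, Σx² = 376.62
Sxx = Σx² − (Σx)²/n = 376.62 − 329.142857 = 47.477143
Sxy = Σxy − (Σx)(Σy)/n = -618.7 − (-493.714286) = -124.985714
b = Sxy/Sxx = -124.985714/47.477143 = -2.632545
a = ȳ − b·x̄ = -10.285714 − (-2.632545)·6.857143 = 7.766023
Set a + b·x = -7.3: x = (-7.3 − 7.766023) / (-2.632545) = 5.722988

5.7230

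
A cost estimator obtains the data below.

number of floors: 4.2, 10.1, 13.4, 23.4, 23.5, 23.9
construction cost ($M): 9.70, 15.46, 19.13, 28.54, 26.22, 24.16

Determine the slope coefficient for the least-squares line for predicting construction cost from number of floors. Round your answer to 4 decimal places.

n = 6, Σx = 98.5, Σy = 123.21, Σxy = 2314.658, Σx² = 1970.23
Sxx = Σx² − (Σx)²/n = 1970.23 − 1617.041667 = 353.188333
Sxy = Σxy − (Σx)(Σy)/n = 2314.658 − 2022.6975 = 291.9605
b = Sxy/Sxx = 291.9605/353.188333 = 0.826643

0.8266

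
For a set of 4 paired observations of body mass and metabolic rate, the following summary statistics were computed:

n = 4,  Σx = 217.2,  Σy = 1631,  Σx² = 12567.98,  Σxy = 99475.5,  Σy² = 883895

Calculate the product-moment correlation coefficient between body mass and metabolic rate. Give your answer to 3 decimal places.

0.838

Sxx = Σx² − (Σx)²/n = 12567.98 − 11793.96 = 774.02
Sxy = Σxy − (Σx)(Σy)/n = 99475.5 − 88563.3 = 10912.2
Syy = Σy² − (Σy)²/n = 883895 − 665040.25 = 218854.75
r = Sxy/√(Sxx·Syy) = 10912.2/√(169397953.595) = 10912.2/13015.296908 = 0.838413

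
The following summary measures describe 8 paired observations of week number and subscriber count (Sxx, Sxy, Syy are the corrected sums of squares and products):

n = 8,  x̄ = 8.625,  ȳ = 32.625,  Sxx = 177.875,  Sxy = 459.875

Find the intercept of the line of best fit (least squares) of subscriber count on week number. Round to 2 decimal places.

b = Sxy/Sxx = 459.875/177.875 = 2.585383
a = ȳ − b·x̄ = 32.625 − 2.585383·8.625 = 10.326072

10.33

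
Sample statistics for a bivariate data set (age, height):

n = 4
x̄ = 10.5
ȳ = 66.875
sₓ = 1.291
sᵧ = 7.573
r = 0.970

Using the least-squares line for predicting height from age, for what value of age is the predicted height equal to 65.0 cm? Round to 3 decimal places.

10.170

b = r · sᵧ/sₓ = 0.97 · 7.573/1.291 = 5.690015
a = ȳ − b·x̄ = 66.875 − 5.690015·10.5 = 7.129837
Set a + b·x = 65.0: x = (65.0 − 7.129837) / 5.690015 = 10.170475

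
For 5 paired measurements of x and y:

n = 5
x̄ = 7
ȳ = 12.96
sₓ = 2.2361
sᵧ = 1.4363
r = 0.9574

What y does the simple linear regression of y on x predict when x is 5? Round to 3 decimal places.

b = r · sᵧ/sₓ = 0.9574 · 1.4363/2.2361 = 0.614961
a = ȳ − b·x̄ = 12.96 − 0.614961·7 = 8.655275
ŷ(5) = a + b·5 = 8.655275 + 0.614961·5 = 11.730079

11.730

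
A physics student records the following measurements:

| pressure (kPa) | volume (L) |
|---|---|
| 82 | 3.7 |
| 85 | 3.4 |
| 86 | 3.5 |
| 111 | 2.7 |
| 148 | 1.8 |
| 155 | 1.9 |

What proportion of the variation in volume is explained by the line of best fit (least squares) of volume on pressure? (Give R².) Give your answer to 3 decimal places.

0.975

n = 6, Σx = 667, Σy = 17, Σxy = 1754, Σx² = 79595, Σy² = 51.64
Sxx = Σx² − (Σx)²/n = 79595 − 74148.166667 = 5446.833333
Sxy = Σxy − (Σx)(Σy)/n = 1754 − 1889.833333 = -135.833333
Syy = Σy² − (Σy)²/n = 51.64 − 48.166667 = 3.473333
R² = Sxy²/(Sxx·Syy) = (-135.833333)²/(5446.833333·3.473333) = 0.975264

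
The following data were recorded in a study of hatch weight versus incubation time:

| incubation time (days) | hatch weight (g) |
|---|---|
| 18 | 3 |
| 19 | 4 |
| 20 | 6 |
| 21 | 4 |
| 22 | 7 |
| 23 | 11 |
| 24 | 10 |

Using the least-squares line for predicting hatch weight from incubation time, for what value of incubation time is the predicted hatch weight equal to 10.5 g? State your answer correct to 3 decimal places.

n = 7, Σx = 147, Σy = 45, Σxy = 981, Σx² = 3115
Sxx = Σx² − (Σx)²/n = 3115 − 3087 = 28
Sxy = Σxy − (Σx)(Σy)/n = 981 − 945 = 36
b = Sxy/Sxx = 36/28 = 1.285714
a = ȳ − b·x̄ = 6.428571 − 1.285714·21 = -20.571429
Set a + b·x = 10.5: x = (10.5 − (-20.571429)) / 1.285714 = 24.166667

24.167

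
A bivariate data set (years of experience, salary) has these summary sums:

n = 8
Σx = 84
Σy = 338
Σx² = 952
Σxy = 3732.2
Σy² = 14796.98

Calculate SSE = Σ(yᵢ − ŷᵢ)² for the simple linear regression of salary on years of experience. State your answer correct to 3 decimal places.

Sxx = Σx² − (Σx)²/n = 952 − 882 = 70
Sxy = Σxy − (Σx)(Σy)/n = 3732.2 − 3549 = 183.2
Syy = Σy² − (Σy)²/n = 14796.98 − 14280.5 = 516.48
b = Sxy/Sxx = 183.2/70 = 2.617143
SSE = Syy − b·Sxy = 516.48 − 2.617143·183.2 = 37.019429

37.019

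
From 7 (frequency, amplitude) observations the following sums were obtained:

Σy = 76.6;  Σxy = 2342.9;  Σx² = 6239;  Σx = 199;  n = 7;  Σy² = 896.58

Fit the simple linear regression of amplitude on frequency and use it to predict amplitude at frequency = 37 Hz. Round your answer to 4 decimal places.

13.3781

Sxx = Σx² − (Σx)²/n = 6239 − 5657.285714 = 581.714286
Sxy = Σxy − (Σx)(Σy)/n = 2342.9 − 2177.628571 = 165.271429
b = Sxy/Sxx = 165.271429/581.714286 = 0.284111
a = ȳ − b·x̄ = 10.942857 − 0.284111·28.428571 = 2.865987
ŷ(37) = a + b·37 = 2.865987 + 0.284111·37 = 13.378094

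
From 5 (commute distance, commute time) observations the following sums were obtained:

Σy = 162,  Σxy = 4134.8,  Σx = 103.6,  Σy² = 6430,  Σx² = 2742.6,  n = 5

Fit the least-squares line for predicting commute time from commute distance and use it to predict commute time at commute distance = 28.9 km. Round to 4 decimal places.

Sxx = Σx² − (Σx)²/n = 2742.6 − 2146.592 = 596.008
Sxy = Σxy − (Σx)(Σy)/n = 4134.8 − 3356.64 = 778.16
b = Sxy/Sxx = 778.16/596.008 = 1.305620
a = ȳ − b·x̄ = 32.4 − 1.305620·20.72 = 5.347552
ŷ(28.9) = a + b·28.9 = 5.347552 + 1.305620·28.9 = 43.079972

43.0800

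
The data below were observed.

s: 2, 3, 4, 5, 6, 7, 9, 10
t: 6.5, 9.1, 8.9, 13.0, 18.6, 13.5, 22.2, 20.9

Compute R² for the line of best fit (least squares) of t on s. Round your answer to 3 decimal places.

0.860

n = 8, Σx = 46, Σy = 112.7, Σxy = 755.8, Σx² = 320, Σy² = 1831.13
Sxx = Σx² − (Σx)²/n = 320 − 264.5 = 55.5
Sxy = Σxy − (Σx)(Σy)/n = 755.8 − 648.025 = 107.775
Syy = Σy² − (Σy)²/n = 1831.13 − 1587.66125 = 243.46875
R² = Sxy²/(Sxx·Syy) = (107.775)²/(55.5·243.46875) = 0.859607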